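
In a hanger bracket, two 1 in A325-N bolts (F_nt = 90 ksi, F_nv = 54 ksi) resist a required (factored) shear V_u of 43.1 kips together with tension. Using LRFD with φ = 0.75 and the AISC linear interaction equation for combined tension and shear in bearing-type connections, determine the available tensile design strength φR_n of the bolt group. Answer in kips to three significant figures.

A_b = π·1²/4 = 0.7854 in²; f_rv = 43.1 / (2 × 0.7854) = 27.44 ksi.
F'_nt = 1.3 F_nt − (F_nt / φF_nv) f_rv = 1.3·90 − (90/(0.75·54))·27.44 = 56.03 ksi, capped at F_nt → F'_nt = 56.03 ksi.
R_n = F'_nt · A_b · n = 56.03 × 0.7854 × 2 = 88.01 kips.
Design strength φR_n = 0.75 × 88.01 = 66 kips.

66 kips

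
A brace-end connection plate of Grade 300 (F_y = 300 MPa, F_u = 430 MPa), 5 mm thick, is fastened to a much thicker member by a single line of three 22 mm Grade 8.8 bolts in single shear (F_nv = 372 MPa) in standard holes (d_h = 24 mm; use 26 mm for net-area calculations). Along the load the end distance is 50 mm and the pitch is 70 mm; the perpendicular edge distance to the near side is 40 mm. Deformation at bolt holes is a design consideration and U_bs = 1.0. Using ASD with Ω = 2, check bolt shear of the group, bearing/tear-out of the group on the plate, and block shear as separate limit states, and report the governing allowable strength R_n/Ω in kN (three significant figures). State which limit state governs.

110 kN (block shear governs)

Bolt shear: A_b = π·22²/4 = 380.1 mm²; R_n = 372 × 380.1 × 3 × 1 / 1000 = 424.2 kN → 424.2 / 2 = 212 kN.
Bearing: edge l_c = 38, r_n = 98.04 kN; interior l_c = 46, r_n = 113.5 kN; R_n = 98.04 + 2·113.5 = 325.1 kN → 163 kN.
Block shear: A_gv = 950, A_nv = 625, A_nt = 135 mm²; R_n = min(0.6F_uA_nv, 0.6F_yA_gv) + U_bs·F_u·A_nt = 219.3 kN → 110 kN.
Block shear governs: 110 kN.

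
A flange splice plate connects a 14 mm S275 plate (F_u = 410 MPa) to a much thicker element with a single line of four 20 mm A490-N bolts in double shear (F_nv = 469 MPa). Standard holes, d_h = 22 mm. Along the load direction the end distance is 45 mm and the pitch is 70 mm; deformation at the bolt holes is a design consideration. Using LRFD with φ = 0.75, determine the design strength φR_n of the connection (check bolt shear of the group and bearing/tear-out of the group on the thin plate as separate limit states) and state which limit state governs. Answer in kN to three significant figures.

796 kN (bearing governs)

Bolt shear: A_b = π·20²/4 = 314.2 mm²; R_n = 469 × 314.2 × 4 × 2 / 1000 = 1179 kN → 0.75 × 1179 = 884 kN.
Bearing (1.2 l_c t F_u ≤ 2.4 d t F_u): upper limit = 2.4·20·14·410 / 1000 = 275.5 kN.
  Edge l_c = 45 − 22/2 = 34 → r_n = 234.2 kN; interior l_c = 70 − 22 = 48 → r_n = 275.5 kN.
  R_n,bearing = 1·234.2 + 3·275.5 = 1061 kN → 0.75 × 1061 = 796 kN.
Bearing governs: 796 kN.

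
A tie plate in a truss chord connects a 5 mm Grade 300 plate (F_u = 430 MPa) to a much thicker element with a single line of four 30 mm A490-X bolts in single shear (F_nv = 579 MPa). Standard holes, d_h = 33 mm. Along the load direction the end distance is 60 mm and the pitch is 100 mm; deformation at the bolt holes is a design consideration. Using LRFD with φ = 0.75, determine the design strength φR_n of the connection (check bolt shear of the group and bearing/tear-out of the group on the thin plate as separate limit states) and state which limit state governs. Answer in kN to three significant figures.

Bolt shear: A_b = π·30²/4 = 706.9 mm²; R_n = 579 × 706.9 × 4 × 1 / 1000 = 1637 kN → 0.75 × 1637 = 1230 kN.
Bearing (1.2 l_c t F_u ≤ 2.4 d t F_u): upper limit = 2.4·30·5·430 / 1000 = 154.8 kN.
  Edge l_c = 60 − 33/2 = 43.5 → r_n = 112.2 kN; interior l_c = 100 − 33 = 67 → r_n = 154.8 kN.
  R_n,bearing = 1·112.2 + 3·154.8 = 576.6 kN → 0.75 × 576.6 = 432 kN.
Bearing governs: 432 kN.

432 kN (bearing governs)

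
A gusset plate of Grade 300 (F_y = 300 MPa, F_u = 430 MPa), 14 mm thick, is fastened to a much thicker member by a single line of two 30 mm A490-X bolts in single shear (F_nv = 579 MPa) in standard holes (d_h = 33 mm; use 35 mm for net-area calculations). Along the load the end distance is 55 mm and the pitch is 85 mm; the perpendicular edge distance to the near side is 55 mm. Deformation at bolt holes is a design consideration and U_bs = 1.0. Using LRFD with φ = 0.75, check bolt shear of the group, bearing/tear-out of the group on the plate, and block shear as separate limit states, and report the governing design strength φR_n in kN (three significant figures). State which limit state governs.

406 kN (block shear governs)

Bolt shear: A_b = π·30²/4 = 706.9 mm²; R_n = 579 × 706.9 × 2 × 1 / 1000 = 818.5 kN → 0.75 × 818.5 = 614 kN.
Bearing: edge l_c = 38.5, r_n = 278.1 kN; interior l_c = 52, r_n = 375.6 kN; R_n = 278.1 + 1·375.6 = 653.8 kN → 490 kN.
Block shear: A_gv = 1960, A_nv = 1225, A_nt = 525 mm²; R_n = min(0.6F_uA_nv, 0.6F_yA_gv) + U_bs·F_u·A_nt = 541.8 kN → 406 kN.
Block shear governs: 406 kN.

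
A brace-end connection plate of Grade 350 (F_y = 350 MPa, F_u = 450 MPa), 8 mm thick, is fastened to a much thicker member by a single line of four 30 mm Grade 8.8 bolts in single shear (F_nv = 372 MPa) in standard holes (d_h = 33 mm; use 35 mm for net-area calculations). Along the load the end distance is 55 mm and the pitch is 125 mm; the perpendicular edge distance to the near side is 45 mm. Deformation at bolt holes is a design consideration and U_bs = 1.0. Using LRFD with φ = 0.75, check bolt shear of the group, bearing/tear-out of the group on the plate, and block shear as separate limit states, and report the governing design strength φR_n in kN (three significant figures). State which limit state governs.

Bolt shear: A_b = π·30²/4 = 706.9 mm²; R_n = 372 × 706.9 × 4 × 1 / 1000 = 1052 kN → 0.75 × 1052 = 789 kN.
Bearing: edge l_c = 38.5, r_n = 166.3 kN; interior l_c = 92, r_n = 259.2 kN; R_n = 166.3 + 3·259.2 = 943.9 kN → 708 kN.
Block shear: A_gv = 3440, A_nv = 2460, A_nt = 220 mm²; R_n = min(0.6F_uA_nv, 0.6F_yA_gv) + U_bs·F_u·A_nt = 763.2 kN → 572 kN.
Block shear governs: 572 kN.

572 kN (block shear governs)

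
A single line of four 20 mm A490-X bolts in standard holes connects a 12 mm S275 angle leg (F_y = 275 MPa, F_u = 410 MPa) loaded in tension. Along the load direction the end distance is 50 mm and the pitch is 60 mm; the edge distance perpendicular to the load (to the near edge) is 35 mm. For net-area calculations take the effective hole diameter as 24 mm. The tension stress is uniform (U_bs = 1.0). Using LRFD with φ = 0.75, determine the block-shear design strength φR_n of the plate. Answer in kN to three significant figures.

Shear plane L_v = 50 + 3·60 = 230 mm; A_gv = 230 × 12 = 2760 mm².
A_nv = (230 − 3.5·24) × 12 = 1752 mm².
A_nt = (35 − 0.5·24) × 12 = 276 mm².
0.6 F_u A_nv = 431 kN; 0.6 F_y A_gv = 455.4 kN → shear rupture governs the shear term.
R_n = 431 + 1.0 × 410 × 276 / 1000 = 544.2 kN.
Design strength φR_n = 0.75 × 544.2 = 408 kN.

408 kN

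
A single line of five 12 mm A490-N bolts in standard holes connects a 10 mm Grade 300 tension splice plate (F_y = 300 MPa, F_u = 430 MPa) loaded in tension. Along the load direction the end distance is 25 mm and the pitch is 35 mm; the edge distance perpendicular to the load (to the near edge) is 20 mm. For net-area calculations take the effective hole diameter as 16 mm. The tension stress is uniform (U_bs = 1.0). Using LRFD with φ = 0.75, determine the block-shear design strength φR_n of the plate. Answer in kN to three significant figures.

Shear plane L_v = 25 + 4·35 = 165 mm; A_gv = 165 × 10 = 1650 mm².
A_nv = (165 − 4.5·16) × 10 = 930 mm².
A_nt = (20 − 0.5·16) × 10 = 120 mm².
0.6 F_u A_nv = 239.9 kN; 0.6 F_y A_gv = 297 kN → shear rupture governs the shear term.
R_n = 239.9 + 1.0 × 430 × 120 / 1000 = 291.5 kN.
Design strength φR_n = 0.75 × 291.5 = 219 kN.

219 kN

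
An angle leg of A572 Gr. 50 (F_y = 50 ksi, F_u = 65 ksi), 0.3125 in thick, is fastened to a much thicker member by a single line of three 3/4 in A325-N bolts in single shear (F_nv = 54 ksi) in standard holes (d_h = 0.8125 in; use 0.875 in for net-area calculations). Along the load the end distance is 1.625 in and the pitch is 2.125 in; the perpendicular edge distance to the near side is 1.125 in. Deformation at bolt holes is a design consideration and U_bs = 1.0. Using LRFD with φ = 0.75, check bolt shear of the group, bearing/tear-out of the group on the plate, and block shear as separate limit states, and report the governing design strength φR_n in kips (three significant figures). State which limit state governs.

44.2 kips (block shear governs)

Bolt shear: A_b = π·0.75²/4 = 0.4418 in²; R_n = 54 × 0.4418 × 3 × 1 = 71.57 kips → 0.75 × 71.57 = 53.7 kips.
Bearing: edge l_c = 1.219, r_n = 29.71 kips; interior l_c = 1.312, r_n = 31.99 kips; R_n = 29.71 + 2·31.99 = 93.69 kips → 70.3 kips.
Block shear: A_gv = 1.836, A_nv = 1.152, A_nt = 0.2148 in²; R_n = min(0.6F_uA_nv, 0.6F_yA_gv) + U_bs·F_u·A_nt = 58.91 kips → 44.2 kips.
Block shear governs: 44.2 kips.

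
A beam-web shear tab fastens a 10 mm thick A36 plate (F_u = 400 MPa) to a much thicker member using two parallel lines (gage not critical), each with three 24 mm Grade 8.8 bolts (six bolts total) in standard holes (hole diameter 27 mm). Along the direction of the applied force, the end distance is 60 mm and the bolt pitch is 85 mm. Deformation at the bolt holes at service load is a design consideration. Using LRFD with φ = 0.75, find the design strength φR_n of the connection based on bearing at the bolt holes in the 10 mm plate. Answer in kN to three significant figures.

Per bolt r_n = 1.2 l_c t F_u ≤ 2.4 d t F_u; upper limit = 2.4 × 24 × 10 × 400 / 1000 = 230.4 kN.
Edge bolt: l_c = 60 − 27/2 = 46.5 mm → 1.2 × 46.5 × 10 × 400 / 1000 = 223.2 → r_n = 223.2 kN.
Interior bolts: l_c = 85 − 27 = 58 mm → 1.2 × 58 × 10 × 400 / 1000 = 278.4 → r_n = 230.4 kN.
R_n = 2 × 223.2 + 4 × 230.4 = 1368 kN.
Design strength φR_n = 0.75 × 1368 = 1030 kN.

1030 kN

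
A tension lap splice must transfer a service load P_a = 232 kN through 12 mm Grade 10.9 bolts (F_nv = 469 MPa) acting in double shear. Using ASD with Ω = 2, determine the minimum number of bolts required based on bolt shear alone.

5 bolts

A_b = π·12²/4 = 113.1 mm².
Per-bolt allowable strength R_n/Ω = 469 × 113.1 × 2 / 1000 / 2 = 53.04 kN.
n ≥ 232 / 53.04 = 4.374 → use 5 bolts.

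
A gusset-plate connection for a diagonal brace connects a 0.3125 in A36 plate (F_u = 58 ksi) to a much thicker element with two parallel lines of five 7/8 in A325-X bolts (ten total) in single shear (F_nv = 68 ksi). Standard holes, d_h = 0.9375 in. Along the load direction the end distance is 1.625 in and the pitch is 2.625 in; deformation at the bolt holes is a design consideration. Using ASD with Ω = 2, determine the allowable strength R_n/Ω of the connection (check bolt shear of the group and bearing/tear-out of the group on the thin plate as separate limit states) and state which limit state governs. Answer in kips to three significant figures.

Bolt shear: A_b = π·0.875²/4 = 0.6013 in²; R_n = 68 × 0.6013 × 10 × 1 = 408.9 kips → 408.9 / 2 = 204 kips.
Bearing (1.2 l_c t F_u ≤ 2.4 d t F_u): upper limit = 2.4·0.875·0.3125·58 = 38.06 kips.
  Edge l_c = 1.625 − 0.9375/2 = 1.156 → r_n = 25.15 kips; interior l_c = 2.625 − 0.9375 = 1.688 → r_n = 36.7 kips.
  R_n,bearing = 2·25.15 + 8·36.7 = 343.9 kips → 343.9 / 2 = 172 kips.
Bearing governs: 172 kips.

172 kips (bearing governs)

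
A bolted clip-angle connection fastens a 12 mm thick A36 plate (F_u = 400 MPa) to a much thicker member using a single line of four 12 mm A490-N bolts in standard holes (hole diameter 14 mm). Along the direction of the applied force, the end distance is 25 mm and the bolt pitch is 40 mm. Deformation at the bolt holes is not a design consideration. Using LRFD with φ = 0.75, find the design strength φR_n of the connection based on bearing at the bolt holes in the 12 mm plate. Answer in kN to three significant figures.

486 kN

Per bolt r_n = 1.5 l_c t F_u ≤ 3.0 d t F_u; upper limit = 3.0 × 12 × 12 × 400 / 1000 = 172.8 kN.
Edge bolt: l_c = 25 − 14/2 = 18 mm → 1.5 × 18 × 12 × 400 / 1000 = 129.6 → r_n = 129.6 kN.
Interior bolts: l_c = 40 − 14 = 26 mm → 1.5 × 26 × 12 × 400 / 1000 = 187.2 → r_n = 172.8 kN.
R_n = 1 × 129.6 + 3 × 172.8 = 648 kN.
Design strength φR_n = 0.75 × 648 = 486 kN.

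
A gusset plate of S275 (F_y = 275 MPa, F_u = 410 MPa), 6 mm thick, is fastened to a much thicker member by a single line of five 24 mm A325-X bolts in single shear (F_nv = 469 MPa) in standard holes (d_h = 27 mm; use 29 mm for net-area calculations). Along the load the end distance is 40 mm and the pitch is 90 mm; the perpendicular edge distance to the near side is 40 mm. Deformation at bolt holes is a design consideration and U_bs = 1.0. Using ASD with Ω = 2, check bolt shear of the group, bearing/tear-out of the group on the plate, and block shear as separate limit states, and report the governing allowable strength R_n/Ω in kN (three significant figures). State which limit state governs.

229 kN (block shear governs)

Bolt shear: A_b = π·24²/4 = 452.4 mm²; R_n = 469 × 452.4 × 5 × 1 / 1000 = 1061 kN → 1061 / 2 = 530 kN.
Bearing: edge l_c = 26.5, r_n = 78.23 kN; interior l_c = 63, r_n = 141.7 kN; R_n = 78.23 + 4·141.7 = 645 kN → 323 kN.
Block shear: A_gv = 2400, A_nv = 1617, A_nt = 153 mm²; R_n = min(0.6F_uA_nv, 0.6F_yA_gv) + U_bs·F_u·A_nt = 458.7 kN → 229 kN.
Block shear governs: 229 kN.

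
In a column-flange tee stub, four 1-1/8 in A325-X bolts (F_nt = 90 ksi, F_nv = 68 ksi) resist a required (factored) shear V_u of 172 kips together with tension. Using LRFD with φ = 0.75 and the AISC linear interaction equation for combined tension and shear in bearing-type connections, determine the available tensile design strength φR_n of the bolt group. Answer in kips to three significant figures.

121 kips

A_b = π·1.125²/4 = 0.994 in²; f_rv = 172 / (4 × 0.994) = 43.26 ksi.
F'_nt = 1.3 F_nt − (F_nt / φF_nv) f_rv = 1.3·90 − (90/(0.75·68))·43.26 = 40.66 ksi, capped at F_nt → F'_nt = 40.66 ksi.
R_n = F'_nt · A_b · n = 40.66 × 0.994 × 4 = 161.7 kips.
Design strength φR_n = 0.75 × 161.7 = 121 kips.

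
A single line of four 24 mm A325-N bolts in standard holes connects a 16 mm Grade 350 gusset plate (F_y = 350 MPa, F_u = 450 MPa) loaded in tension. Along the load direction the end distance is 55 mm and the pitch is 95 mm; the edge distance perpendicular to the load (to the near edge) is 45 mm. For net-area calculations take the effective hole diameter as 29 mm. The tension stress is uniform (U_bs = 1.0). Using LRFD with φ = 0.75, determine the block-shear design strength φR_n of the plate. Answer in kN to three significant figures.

937 kN

Shear plane L_v = 55 + 3·95 = 340 mm; A_gv = 340 × 16 = 5440 mm².
A_nv = (340 − 3.5·29) × 16 = 3816 mm².
A_nt = (45 − 0.5·29) × 16 = 488 mm².
0.6 F_u A_nv = 1030 kN; 0.6 F_y A_gv = 1142 kN → shear rupture governs the shear term.
R_n = 1030 + 1.0 × 450 × 488 / 1000 = 1250 kN.
Design strength φR_n = 0.75 × 1250 = 937 kN.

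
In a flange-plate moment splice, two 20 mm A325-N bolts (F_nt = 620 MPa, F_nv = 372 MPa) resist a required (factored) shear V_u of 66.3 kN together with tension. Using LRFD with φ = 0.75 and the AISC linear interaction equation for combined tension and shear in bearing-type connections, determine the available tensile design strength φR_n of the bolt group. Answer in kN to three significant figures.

269 kN

A_b = π·20²/4 = 314.2 mm²; f_rv = 66.3 × 1000 / (2 × 314.2) = 105.5 MPa.
F'_nt = 1.3 F_nt − (F_nt / φF_nv) f_rv = 1.3·620 − (620/(0.75·372))·105.5 = 571.5 MPa, capped at F_nt → F'_nt = 571.5 MPa.
R_n = F'_nt · A_b · n = 571.5 × 314.2 × 2 / 1000 = 359.1 kN.
Design strength φR_n = 0.75 × 359.1 = 269 kN.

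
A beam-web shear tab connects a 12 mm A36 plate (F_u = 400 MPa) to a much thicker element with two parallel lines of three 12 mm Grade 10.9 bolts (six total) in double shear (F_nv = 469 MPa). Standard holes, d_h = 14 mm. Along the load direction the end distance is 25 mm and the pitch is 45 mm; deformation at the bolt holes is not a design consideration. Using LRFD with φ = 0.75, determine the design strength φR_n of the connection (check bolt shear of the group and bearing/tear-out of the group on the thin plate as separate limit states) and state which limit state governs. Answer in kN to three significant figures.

477 kN (bolt shear governs)

Bolt shear: A_b = π·12²/4 = 113.1 mm²; R_n = 469 × 113.1 × 6 × 2 / 1000 = 636.5 kN → 0.75 × 636.5 = 477 kN.
Bearing (1.5 l_c t F_u ≤ 3.0 d t F_u): upper limit = 3.0·12·12·400 / 1000 = 172.8 kN.
  Edge l_c = 25 − 14/2 = 18 → r_n = 129.6 kN; interior l_c = 45 − 14 = 31 → r_n = 172.8 kN.
  R_n,bearing = 2·129.6 + 4·172.8 = 950.4 kN → 0.75 × 950.4 = 713 kN.
Bolt shear governs: 477 kN.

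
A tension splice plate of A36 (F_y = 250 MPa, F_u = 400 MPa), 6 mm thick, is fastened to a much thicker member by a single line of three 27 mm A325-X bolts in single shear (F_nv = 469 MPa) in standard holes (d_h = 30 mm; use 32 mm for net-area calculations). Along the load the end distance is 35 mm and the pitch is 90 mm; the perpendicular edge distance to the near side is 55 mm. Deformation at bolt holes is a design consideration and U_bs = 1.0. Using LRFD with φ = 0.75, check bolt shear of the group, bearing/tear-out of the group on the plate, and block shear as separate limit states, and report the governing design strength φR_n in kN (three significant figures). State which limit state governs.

215 kN (block shear governs)

Bolt shear: A_b = π·27²/4 = 572.6 mm²; R_n = 469 × 572.6 × 3 × 1 / 1000 = 805.6 kN → 0.75 × 805.6 = 604 kN.
Bearing: edge l_c = 20, r_n = 57.6 kN; interior l_c = 60, r_n = 155.5 kN; R_n = 57.6 + 2·155.5 = 368.6 kN → 276 kN.
Block shear: A_gv = 1290, A_nv = 810, A_nt = 234 mm²; R_n = min(0.6F_uA_nv, 0.6F_yA_gv) + U_bs·F_u·A_nt = 287.1 kN → 215 kN.
Block shear governs: 215 kN.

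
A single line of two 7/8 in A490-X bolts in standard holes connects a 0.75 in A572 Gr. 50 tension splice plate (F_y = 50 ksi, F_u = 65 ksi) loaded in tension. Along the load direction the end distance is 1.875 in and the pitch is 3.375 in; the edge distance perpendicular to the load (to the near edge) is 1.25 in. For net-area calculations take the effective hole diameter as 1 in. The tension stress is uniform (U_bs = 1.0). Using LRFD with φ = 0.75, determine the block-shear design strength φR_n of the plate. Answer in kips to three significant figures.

Shear plane L_v = 1.875 + 1·3.375 = 5.25 in; A_gv = 5.25 × 0.75 = 3.938 in².
A_nv = (5.25 − 1.5·1) × 0.75 = 2.812 in².
A_nt = (1.25 − 0.5·1) × 0.75 = 0.5625 in².
0.6 F_u A_nv = 109.7 kips; 0.6 F_y A_gv = 118.1 kips → shear rupture governs the shear term.
R_n = 109.7 + 1.0 × 65 × 0.5625 = 146.2 kips.
Design strength φR_n = 0.75 × 146.2 = 110 kips.

110 kips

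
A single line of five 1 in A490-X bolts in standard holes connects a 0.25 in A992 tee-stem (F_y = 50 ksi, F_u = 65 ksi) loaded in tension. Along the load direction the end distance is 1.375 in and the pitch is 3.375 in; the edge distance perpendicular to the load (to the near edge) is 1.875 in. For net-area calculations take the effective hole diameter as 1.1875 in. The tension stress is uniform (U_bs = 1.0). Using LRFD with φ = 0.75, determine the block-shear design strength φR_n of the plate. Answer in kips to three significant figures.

Shear plane L_v = 1.375 + 4·3.375 = 14.88 in; A_gv = 14.88 × 0.25 = 3.719 in².
A_nv = (14.88 − 4.5·1.1875) × 0.25 = 2.383 in².
A_nt = (1.875 − 0.5·1.1875) × 0.25 = 0.3203 in².
0.6 F_u A_nv = 92.93 kips; 0.6 F_y A_gv = 111.6 kips → shear rupture governs the shear term.
R_n = 92.93 + 1.0 × 65 × 0.3203 = 113.8 kips.
Design strength φR_n = 0.75 × 113.8 = 85.3 kips.

85.3 kips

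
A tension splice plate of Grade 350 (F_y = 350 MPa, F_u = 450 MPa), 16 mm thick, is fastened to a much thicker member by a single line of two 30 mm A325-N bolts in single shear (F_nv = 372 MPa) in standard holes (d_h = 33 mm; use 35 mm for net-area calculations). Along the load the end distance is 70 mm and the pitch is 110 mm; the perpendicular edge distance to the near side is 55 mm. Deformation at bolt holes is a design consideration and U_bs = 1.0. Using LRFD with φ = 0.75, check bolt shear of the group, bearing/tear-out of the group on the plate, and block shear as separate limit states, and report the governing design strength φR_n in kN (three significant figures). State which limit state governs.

394 kN (bolt shear governs)

Bolt shear: A_b = π·30²/4 = 706.9 mm²; R_n = 372 × 706.9 × 2 × 1 / 1000 = 525.9 kN → 0.75 × 525.9 = 394 kN.
Bearing: edge l_c = 53.5, r_n = 462.2 kN; interior l_c = 77, r_n = 518.4 kN; R_n = 462.2 + 1·518.4 = 980.6 kN → 735 kN.
Block shear: A_gv = 2880, A_nv = 2040, A_nt = 600 mm²; R_n = min(0.6F_uA_nv, 0.6F_yA_gv) + U_bs·F_u·A_nt = 820.8 kN → 616 kN.
Bolt shear governs: 394 kN.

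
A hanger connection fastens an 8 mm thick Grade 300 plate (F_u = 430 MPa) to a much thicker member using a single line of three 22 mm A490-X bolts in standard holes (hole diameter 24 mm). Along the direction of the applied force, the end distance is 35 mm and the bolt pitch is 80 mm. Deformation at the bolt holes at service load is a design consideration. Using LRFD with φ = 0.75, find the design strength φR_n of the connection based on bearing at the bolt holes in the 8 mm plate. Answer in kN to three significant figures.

Per bolt r_n = 1.2 l_c t F_u ≤ 2.4 d t F_u; upper limit = 2.4 × 22 × 8 × 430 / 1000 = 181.6 kN.
Edge bolt: l_c = 35 − 24/2 = 23 mm → 1.2 × 23 × 8 × 430 / 1000 = 94.94 → r_n = 94.94 kN.
Interior bolts: l_c = 80 − 24 = 56 mm → 1.2 × 56 × 8 × 430 / 1000 = 231.2 → r_n = 181.6 kN.
R_n = 1 × 94.94 + 2 × 181.6 = 458.2 kN.
Design strength φR_n = 0.75 × 458.2 = 344 kN.

344 kN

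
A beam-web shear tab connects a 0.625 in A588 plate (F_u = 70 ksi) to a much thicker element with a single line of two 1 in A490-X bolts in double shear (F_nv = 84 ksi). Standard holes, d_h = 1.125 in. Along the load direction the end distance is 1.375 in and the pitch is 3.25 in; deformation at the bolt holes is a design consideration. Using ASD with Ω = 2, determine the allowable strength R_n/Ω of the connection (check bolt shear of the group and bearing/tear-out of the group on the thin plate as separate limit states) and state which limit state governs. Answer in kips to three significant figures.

73.8 kips (bearing governs)

Bolt shear: A_b = π·1²/4 = 0.7854 in²; R_n = 84 × 0.7854 × 2 × 2 = 263.9 kips → 263.9 / 2 = 132 kips.
Bearing (1.2 l_c t F_u ≤ 2.4 d t F_u): upper limit = 2.4·1·0.625·70 = 105 kips.
  Edge l_c = 1.375 − 1.125/2 = 0.8125 → r_n = 42.66 kips; interior l_c = 3.25 − 1.125 = 2.125 → r_n = 105 kips.
  R_n,bearing = 1·42.66 + 1·105 = 147.7 kips → 147.7 / 2 = 73.8 kips.
Bearing governs: 73.8 kips.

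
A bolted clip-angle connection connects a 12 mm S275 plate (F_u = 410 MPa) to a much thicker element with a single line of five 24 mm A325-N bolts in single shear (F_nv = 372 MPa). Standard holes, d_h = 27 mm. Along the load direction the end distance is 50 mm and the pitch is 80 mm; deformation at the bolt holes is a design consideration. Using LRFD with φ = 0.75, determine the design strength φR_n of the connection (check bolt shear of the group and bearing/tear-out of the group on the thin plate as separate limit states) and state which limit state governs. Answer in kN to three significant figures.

631 kN (bolt shear governs)

Bolt shear: A_b = π·24²/4 = 452.4 mm²; R_n = 372 × 452.4 × 5 × 1 / 1000 = 841.4 kN → 0.75 × 841.4 = 631 kN.
Bearing (1.2 l_c t F_u ≤ 2.4 d t F_u): upper limit = 2.4·24·12·410 / 1000 = 283.4 kN.
  Edge l_c = 50 − 27/2 = 36.5 → r_n = 215.5 kN; interior l_c = 80 − 27 = 53 → r_n = 283.4 kN.
  R_n,bearing = 1·215.5 + 4·283.4 = 1349 kN → 0.75 × 1349 = 1010 kN.
Bolt shear governs: 631 kN.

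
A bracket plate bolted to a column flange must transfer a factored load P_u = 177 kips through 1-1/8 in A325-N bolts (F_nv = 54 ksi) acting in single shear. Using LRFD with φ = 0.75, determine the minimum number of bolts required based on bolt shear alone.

A_b = π·1.125²/4 = 0.994 in².
Per-bolt design strength φR_n = 0.75 × 54 × 0.994 × 1 = 40.26 kips.
n ≥ 177 / 40.26 = 4.397 → use 5 bolts.

5 bolts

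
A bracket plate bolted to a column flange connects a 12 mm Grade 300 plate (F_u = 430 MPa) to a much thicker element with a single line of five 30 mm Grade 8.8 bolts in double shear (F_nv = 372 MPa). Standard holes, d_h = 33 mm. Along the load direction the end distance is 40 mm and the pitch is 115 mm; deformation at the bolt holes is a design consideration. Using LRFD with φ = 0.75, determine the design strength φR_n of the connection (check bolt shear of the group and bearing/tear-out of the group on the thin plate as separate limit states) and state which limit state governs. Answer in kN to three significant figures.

Bolt shear: A_b = π·30²/4 = 706.9 mm²; R_n = 372 × 706.9 × 5 × 2 / 1000 = 2630 kN → 0.75 × 2630 = 1970 kN.
Bearing (1.2 l_c t F_u ≤ 2.4 d t F_u): upper limit = 2.4·30·12·430 / 1000 = 371.5 kN.
  Edge l_c = 40 − 33/2 = 23.5 → r_n = 145.5 kN; interior l_c = 115 − 33 = 82 → r_n = 371.5 kN.
  R_n,bearing = 1·145.5 + 4·371.5 = 1632 kN → 0.75 × 1632 = 1220 kN.
Bearing governs: 1220 kN.

1220 kN (bearing governs)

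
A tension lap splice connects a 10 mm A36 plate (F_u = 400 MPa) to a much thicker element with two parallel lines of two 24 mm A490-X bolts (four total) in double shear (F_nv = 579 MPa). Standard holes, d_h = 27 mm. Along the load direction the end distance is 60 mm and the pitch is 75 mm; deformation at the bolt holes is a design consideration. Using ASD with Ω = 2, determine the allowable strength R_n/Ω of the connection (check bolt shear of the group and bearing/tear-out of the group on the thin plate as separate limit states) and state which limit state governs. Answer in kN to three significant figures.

Bolt shear: A_b = π·24²/4 = 452.4 mm²; R_n = 579 × 452.4 × 4 × 2 / 1000 = 2095 kN → 2095 / 2 = 1050 kN.
Bearing (1.2 l_c t F_u ≤ 2.4 d t F_u): upper limit = 2.4·24·10·400 / 1000 = 230.4 kN.
  Edge l_c = 60 − 27/2 = 46.5 → r_n = 223.2 kN; interior l_c = 75 − 27 = 48 → r_n = 230.4 kN.
  R_n,bearing = 2·223.2 + 2·230.4 = 907.2 kN → 907.2 / 2 = 454 kN.
Bearing governs: 454 kN.

454 kN (bearing governs)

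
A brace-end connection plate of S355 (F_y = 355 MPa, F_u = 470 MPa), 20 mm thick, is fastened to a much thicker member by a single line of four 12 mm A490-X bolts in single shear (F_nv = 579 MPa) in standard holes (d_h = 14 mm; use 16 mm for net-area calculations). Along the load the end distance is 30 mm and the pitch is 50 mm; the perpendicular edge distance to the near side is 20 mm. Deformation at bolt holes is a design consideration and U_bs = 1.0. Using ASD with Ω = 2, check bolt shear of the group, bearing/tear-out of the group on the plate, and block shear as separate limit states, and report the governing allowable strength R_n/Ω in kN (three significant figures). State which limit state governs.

131 kN (bolt shear governs)

Bolt shear: A_b = π·12²/4 = 113.1 mm²; R_n = 579 × 113.1 × 4 × 1 / 1000 = 261.9 kN → 261.9 / 2 = 131 kN.
Bearing: edge l_c = 23, r_n = 259.4 kN; interior l_c = 36, r_n = 270.7 kN; R_n = 259.4 + 3·270.7 = 1072 kN → 536 kN.
Block shear: A_gv = 3600, A_nv = 2480, A_nt = 240 mm²; R_n = min(0.6F_uA_nv, 0.6F_yA_gv) + U_bs·F_u·A_nt = 812.2 kN → 406 kN.
Bolt shear governs: 131 kN.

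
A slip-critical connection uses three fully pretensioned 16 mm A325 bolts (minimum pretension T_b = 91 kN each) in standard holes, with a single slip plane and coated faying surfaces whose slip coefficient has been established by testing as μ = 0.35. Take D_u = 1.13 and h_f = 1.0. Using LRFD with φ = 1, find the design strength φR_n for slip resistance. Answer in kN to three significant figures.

108 kN

R_n = μ · D_u · h_f · T_b · n_s · n_b = 0.35 × 1.13 × 1.0 × 91 × 1 × 3 = 108 kN.
Design strength φR_n = 1 × 108 = 108 kN.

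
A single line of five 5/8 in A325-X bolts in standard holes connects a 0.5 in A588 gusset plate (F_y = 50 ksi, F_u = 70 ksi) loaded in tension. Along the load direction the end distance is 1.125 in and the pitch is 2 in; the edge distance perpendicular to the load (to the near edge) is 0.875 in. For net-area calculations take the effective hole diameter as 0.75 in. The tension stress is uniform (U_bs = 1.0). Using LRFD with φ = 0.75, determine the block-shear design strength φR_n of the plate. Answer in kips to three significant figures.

104 kips

Shear plane L_v = 1.125 + 4·2 = 9.125 in; A_gv = 9.125 × 0.5 = 4.562 in².
A_nv = (9.125 − 4.5·0.75) × 0.5 = 2.875 in².
A_nt = (0.875 − 0.5·0.75) × 0.5 = 0.25 in².
0.6 F_u A_nv = 120.8 kips; 0.6 F_y A_gv = 136.9 kips → shear rupture governs the shear term.
R_n = 120.8 + 1.0 × 70 × 0.25 = 138.2 kips.
Design strength φR_n = 0.75 × 138.2 = 104 kips.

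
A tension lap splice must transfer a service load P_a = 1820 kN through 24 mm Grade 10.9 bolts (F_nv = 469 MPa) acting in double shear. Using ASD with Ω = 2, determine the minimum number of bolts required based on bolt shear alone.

A_b = π·24²/4 = 452.4 mm².
Per-bolt allowable strength R_n/Ω = 469 × 452.4 × 2 / 1000 / 2 = 212.2 kN.
n ≥ 1820 / 212.2 = 8.578 → use 9 bolts.

9 bolts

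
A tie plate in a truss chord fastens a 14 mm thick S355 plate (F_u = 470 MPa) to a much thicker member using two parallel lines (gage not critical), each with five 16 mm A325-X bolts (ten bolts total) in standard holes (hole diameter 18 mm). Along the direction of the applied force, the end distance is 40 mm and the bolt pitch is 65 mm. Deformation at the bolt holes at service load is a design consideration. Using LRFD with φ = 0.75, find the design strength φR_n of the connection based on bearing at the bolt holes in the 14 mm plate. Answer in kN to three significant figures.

1880 kN

Per bolt r_n = 1.2 l_c t F_u ≤ 2.4 d t F_u; upper limit = 2.4 × 16 × 14 × 470 / 1000 = 252.7 kN.
Edge bolt: l_c = 40 − 18/2 = 31 mm → 1.2 × 31 × 14 × 470 / 1000 = 244.8 → r_n = 244.8 kN.
Interior bolts: l_c = 65 − 18 = 47 mm → 1.2 × 47 × 14 × 470 / 1000 = 371.1 → r_n = 252.7 kN.
R_n = 2 × 244.8 + 8 × 252.7 = 2511 kN.
Design strength φR_n = 0.75 × 2511 = 1880 kN.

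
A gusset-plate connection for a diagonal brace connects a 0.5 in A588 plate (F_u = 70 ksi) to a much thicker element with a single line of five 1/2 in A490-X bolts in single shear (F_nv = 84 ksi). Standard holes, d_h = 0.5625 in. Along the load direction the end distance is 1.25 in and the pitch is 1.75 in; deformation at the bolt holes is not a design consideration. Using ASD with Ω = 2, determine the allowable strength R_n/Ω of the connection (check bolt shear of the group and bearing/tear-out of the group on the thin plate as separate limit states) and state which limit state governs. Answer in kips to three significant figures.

Bolt shear: A_b = π·0.5²/4 = 0.1963 in²; R_n = 84 × 0.1963 × 5 × 1 = 82.47 kips → 82.47 / 2 = 41.2 kips.
Bearing (1.5 l_c t F_u ≤ 3.0 d t F_u): upper limit = 3.0·0.5·0.5·70 = 52.5 kips.
  Edge l_c = 1.25 − 0.5625/2 = 0.9688 → r_n = 50.86 kips; interior l_c = 1.75 − 0.5625 = 1.188 → r_n = 52.5 kips.
  R_n,bearing = 1·50.86 + 4·52.5 = 260.9 kips → 260.9 / 2 = 130 kips.
Bolt shear governs: 41.2 kips.

41.2 kips (bolt shear governs)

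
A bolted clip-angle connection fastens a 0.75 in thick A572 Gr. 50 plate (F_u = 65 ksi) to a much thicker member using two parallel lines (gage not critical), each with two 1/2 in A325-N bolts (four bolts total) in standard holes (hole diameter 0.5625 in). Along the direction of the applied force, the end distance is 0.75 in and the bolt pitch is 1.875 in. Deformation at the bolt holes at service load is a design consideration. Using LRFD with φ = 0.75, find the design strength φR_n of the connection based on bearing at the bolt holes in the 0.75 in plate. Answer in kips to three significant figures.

129 kips

Per bolt r_n = 1.2 l_c t F_u ≤ 2.4 d t F_u; upper limit = 2.4 × 0.5 × 0.75 × 65 = 58.5 kips.
Edge bolt: l_c = 0.75 − 0.5625/2 = 0.4688 in → 1.2 × 0.4688 × 0.75 × 65 = 27.42 → r_n = 27.42 kips.
Interior bolts: l_c = 1.875 − 0.5625 = 1.312 in → 1.2 × 1.312 × 0.75 × 65 = 76.78 → r_n = 58.5 kips.
R_n = 2 × 27.42 + 2 × 58.5 = 171.8 kips.
Design strength φR_n = 0.75 × 171.8 = 129 kips.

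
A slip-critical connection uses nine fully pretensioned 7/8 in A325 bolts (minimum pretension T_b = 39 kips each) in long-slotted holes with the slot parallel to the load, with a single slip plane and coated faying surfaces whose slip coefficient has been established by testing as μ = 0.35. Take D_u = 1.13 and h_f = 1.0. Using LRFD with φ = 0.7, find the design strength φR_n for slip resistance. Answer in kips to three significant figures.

R_n = μ · D_u · h_f · T_b · n_s · n_b = 0.35 × 1.13 × 1.0 × 39 × 1 × 9 = 138.8 kips.
Design strength φR_n = 0.7 × 138.8 = 97.2 kips.

97.2 kips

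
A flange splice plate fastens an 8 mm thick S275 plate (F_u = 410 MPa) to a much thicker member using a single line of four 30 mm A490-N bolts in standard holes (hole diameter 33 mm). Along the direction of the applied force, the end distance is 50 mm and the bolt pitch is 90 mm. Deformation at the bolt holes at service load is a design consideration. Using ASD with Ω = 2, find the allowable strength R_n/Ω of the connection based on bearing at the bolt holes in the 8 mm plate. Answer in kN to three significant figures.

402 kN

Per bolt r_n = 1.2 l_c t F_u ≤ 2.4 d t F_u; upper limit = 2.4 × 30 × 8 × 410 / 1000 = 236.2 kN.
Edge bolt: l_c = 50 − 33/2 = 33.5 mm → 1.2 × 33.5 × 8 × 410 / 1000 = 131.9 → r_n = 131.9 kN.
Interior bolts: l_c = 90 − 33 = 57 mm → 1.2 × 57 × 8 × 410 / 1000 = 224.4 → r_n = 224.4 kN.
R_n = 1 × 131.9 + 3 × 224.4 = 804.9 kN.
Allowable strength R_n/Ω = 804.9 / 2 = 402 kN.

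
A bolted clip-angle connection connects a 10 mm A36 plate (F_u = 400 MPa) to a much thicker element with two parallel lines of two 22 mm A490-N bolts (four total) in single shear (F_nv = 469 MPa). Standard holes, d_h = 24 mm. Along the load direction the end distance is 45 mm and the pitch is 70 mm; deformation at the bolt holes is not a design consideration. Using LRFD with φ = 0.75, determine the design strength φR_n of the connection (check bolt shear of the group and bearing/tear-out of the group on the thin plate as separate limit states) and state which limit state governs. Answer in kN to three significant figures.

Bolt shear: A_b = π·22²/4 = 380.1 mm²; R_n = 469 × 380.1 × 4 × 1 / 1000 = 713.1 kN → 0.75 × 713.1 = 535 kN.
Bearing (1.5 l_c t F_u ≤ 3.0 d t F_u): upper limit = 3.0·22·10·400 / 1000 = 264 kN.
  Edge l_c = 45 − 24/2 = 33 → r_n = 198 kN; interior l_c = 70 − 24 = 46 → r_n = 264 kN.
  R_n,bearing = 2·198 + 2·264 = 924 kN → 0.75 × 924 = 693 kN.
Bolt shear governs: 535 kN.

535 kN (bolt shear governs)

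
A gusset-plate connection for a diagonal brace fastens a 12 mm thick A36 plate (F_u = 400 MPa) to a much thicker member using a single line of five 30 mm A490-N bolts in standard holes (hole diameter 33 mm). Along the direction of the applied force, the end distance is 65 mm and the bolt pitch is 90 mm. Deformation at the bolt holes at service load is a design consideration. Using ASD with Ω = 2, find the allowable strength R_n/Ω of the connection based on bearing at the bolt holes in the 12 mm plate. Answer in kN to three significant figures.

796 kN

Per bolt r_n = 1.2 l_c t F_u ≤ 2.4 d t F_u; upper limit = 2.4 × 30 × 12 × 400 / 1000 = 345.6 kN.
Edge bolt: l_c = 65 − 33/2 = 48.5 mm → 1.2 × 48.5 × 12 × 400 / 1000 = 279.4 → r_n = 279.4 kN.
Interior bolts: l_c = 90 − 33 = 57 mm → 1.2 × 57 × 12 × 400 / 1000 = 328.3 → r_n = 328.3 kN.
R_n = 1 × 279.4 + 4 × 328.3 = 1593 kN.
Allowable strength R_n/Ω = 1593 / 2 = 796 kN.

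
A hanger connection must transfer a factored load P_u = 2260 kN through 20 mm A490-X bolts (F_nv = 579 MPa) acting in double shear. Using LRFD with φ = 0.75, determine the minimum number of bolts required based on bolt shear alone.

A_b = π·20²/4 = 314.2 mm².
Per-bolt design strength φR_n = 0.75 × 579 × 314.2 × 2 / 1000 = 272.8 kN.
n ≥ 2260 / 272.8 = 8.283 → use 9 bolts.

9 bolts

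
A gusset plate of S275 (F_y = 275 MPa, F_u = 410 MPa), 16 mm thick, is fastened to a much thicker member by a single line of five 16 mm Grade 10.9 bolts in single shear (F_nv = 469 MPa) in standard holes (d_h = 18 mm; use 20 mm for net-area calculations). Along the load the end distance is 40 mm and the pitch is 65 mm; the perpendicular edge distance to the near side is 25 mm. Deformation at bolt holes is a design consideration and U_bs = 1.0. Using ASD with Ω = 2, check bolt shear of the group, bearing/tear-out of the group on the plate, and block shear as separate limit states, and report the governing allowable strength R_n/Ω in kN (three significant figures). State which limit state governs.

236 kN (bolt shear governs)

Bolt shear: A_b = π·16²/4 = 201.1 mm²; R_n = 469 × 201.1 × 5 × 1 / 1000 = 471.5 kN → 471.5 / 2 = 236 kN.
Bearing: edge l_c = 31, r_n = 244 kN; interior l_c = 47, r_n = 251.9 kN; R_n = 244 + 4·251.9 = 1252 kN → 626 kN.
Block shear: A_gv = 4800, A_nv = 3360, A_nt = 240 mm²; R_n = min(0.6F_uA_nv, 0.6F_yA_gv) + U_bs·F_u·A_nt = 890.4 kN → 445 kN.
Bolt shear governs: 236 kN.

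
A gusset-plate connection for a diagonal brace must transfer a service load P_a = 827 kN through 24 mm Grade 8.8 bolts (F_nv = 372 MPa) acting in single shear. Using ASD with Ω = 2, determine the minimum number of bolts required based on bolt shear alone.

A_b = π·24²/4 = 452.4 mm².
Per-bolt allowable strength R_n/Ω = 372 × 452.4 × 1 / 1000 / 2 = 84.14 kN.
n ≥ 827 / 84.14 = 9.828 → use 10 bolts.

10 bolts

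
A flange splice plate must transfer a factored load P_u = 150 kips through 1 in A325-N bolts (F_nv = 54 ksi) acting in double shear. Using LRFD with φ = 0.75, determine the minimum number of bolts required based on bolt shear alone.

A_b = π·1²/4 = 0.7854 in².
Per-bolt design strength φR_n = 0.75 × 54 × 0.7854 × 2 = 63.62 kips.
n ≥ 150 / 63.62 = 2.358 → use 3 bolts.

3 bolts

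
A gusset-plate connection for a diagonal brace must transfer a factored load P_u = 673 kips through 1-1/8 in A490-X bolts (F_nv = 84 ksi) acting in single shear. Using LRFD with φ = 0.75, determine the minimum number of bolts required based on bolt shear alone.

A_b = π·1.125²/4 = 0.994 in².
Per-bolt design strength φR_n = 0.75 × 84 × 0.994 × 1 = 62.62 kips.
n ≥ 673 / 62.62 = 10.75 → use 11 bolts.

11 bolts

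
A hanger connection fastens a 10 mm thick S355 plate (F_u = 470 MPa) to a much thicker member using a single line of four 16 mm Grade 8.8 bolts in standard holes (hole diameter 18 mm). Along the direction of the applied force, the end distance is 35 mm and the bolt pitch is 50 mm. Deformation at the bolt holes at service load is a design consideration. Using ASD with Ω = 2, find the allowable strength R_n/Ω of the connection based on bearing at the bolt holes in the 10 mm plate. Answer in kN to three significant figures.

344 kN

Per bolt r_n = 1.2 l_c t F_u ≤ 2.4 d t F_u; upper limit = 2.4 × 16 × 10 × 470 / 1000 = 180.5 kN.
Edge bolt: l_c = 35 − 18/2 = 26 mm → 1.2 × 26 × 10 × 470 / 1000 = 146.6 → r_n = 146.6 kN.
Interior bolts: l_c = 50 − 18 = 32 mm → 1.2 × 32 × 10 × 470 / 1000 = 180.5 → r_n = 180.5 kN.
R_n = 1 × 146.6 + 3 × 180.5 = 688.1 kN.
Allowable strength R_n/Ω = 688.1 / 2 = 344 kN.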